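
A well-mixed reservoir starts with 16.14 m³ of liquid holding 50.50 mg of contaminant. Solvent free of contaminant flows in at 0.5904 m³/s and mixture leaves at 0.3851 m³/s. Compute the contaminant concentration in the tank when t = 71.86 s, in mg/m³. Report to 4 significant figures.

0.4837 mg/m³

Let m(t) be the amount of contaminant. Volume: V(t) = V₀ + (Q_in − Q_out) t = 16.14 + 0.205300 t; V(71.86) = 30.8929 m³.
Species balance (pure solvent in): dm/dt = −Q_out · m/V(t).
Separate: dm/m = −Q_out dt/V(t) ⇒ ln(m/m₀) = −(Q_out/(Q_in−Q_out)) ln(V/V₀).
m = m₀ (V₀/V)^(Q_out/(Q_in−Q_out)) = 50.50 × (16.14/30.8929)^(1.87579) = 14.9418 mg.
C = m/V = 14.9418/30.8929 = 0.483666 mg/m³.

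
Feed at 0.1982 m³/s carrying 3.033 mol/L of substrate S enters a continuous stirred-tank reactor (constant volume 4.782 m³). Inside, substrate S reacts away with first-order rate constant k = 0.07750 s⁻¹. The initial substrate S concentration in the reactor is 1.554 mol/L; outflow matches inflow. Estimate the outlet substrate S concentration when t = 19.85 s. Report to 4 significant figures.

Species balance: V dC/dt = Q C_in − Q C − k V C.
dC/dt = (Q/V) C_in − (Q/V + k) C; effective rate a = Q/V + k = 0.0414471 + 0.07750 = 0.118947 s⁻¹.
C_ss = Q C_in/(Q + kV) = 1.05685 mol/L; C(t) = C_ss + (C₀ − C_ss) e^(−a t).
C(19.85) = 1.05685 + (0.497152)·e^(−0.118947·19.85) = 1.05685 + (0.497152)·0.0943164 = 1.10374 mol/L.

1.104 mol/L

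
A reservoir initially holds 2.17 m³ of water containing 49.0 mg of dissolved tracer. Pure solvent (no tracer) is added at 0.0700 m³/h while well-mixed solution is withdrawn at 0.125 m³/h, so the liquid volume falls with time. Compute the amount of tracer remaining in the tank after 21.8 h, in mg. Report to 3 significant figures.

7.88 mg

Total volume: dV/dt = Q_in − Q_out = -0.055000 m³/h, so V(t) = 2.17 − 0.055000 t and V(21.8) = 0.97100 m³.
Species balance (pure solvent in): dm/dt = −Q_out · m/V(t).
Separate: dm/m = −Q_out dt/V(t) ⇒ ln(m/m₀) = −(Q_out/(Q_in−Q_out)) ln(V/V₀).
m = m₀ (V₀/V)^(Q_out/(Q_in−Q_out)) = 49.0 × (2.17/0.97100)^(-2.2727) = 7.8789 mg.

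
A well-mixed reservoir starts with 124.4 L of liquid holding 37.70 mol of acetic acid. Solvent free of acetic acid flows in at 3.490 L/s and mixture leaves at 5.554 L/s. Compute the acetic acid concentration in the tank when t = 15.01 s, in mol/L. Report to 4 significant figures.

0.1867 mol/L

Let m(t) be the amount of acetic acid. Volume: V(t) = V₀ + (Q_in − Q_out) t = 124.4 − 2.06400 t; V(15.01) = 93.4194 L.
Species balance (pure solvent in): dm/dt = −Q_out · m/V(t).
Separate: dm/m = −Q_out dt/V(t) ⇒ ln(m/m₀) = −(Q_out/(Q_in−Q_out)) ln(V/V₀).
m = m₀ (V₀/V)^(Q_out/(Q_in−Q_out)) = 37.70 × (124.4/93.4194)^(-2.69089) = 17.4437 mol.
C = m/V = 17.4437/93.4194 = 0.186725 mol/L.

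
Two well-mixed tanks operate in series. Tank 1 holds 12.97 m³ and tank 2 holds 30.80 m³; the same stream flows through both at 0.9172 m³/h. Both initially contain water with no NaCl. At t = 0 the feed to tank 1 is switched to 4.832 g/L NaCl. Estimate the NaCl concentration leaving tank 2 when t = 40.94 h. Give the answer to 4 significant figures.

Time constants: τᵢ = Vᵢ/Q for each well-mixed tank.
τ₁ = 12.97/0.9172 = 14.1409 h; τ₂ = 30.80/0.9172 = 33.5805 h.
Tank 1: C₁ = C_in(1 − e^(−t/τ₁)). Tank 2 (τ₁ ≠ τ₂): C₂ = C_in[1 − (τ₁ e^(−t/τ₁) − τ₂ e^(−t/τ₂))/(τ₁ − τ₂)].
At t = 40.94: e^(−t/τ₁) = 0.0552904, e^(−t/τ₂) = 0.295478.
C₂ = 4.832·[1 − (14.1409·0.0552904 − 33.5805·0.295478)/(-19.4396)] = 4.832·0.529804 = 2.56001 g/L.

2.560 g/L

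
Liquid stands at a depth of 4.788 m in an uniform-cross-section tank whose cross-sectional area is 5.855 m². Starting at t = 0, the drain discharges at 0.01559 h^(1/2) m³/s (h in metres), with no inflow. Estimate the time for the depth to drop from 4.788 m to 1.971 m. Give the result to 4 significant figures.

Accumulation of liquid (constant cross-section A): A dh/dt = −0.01559 √h.
This is separable: 2 d(√h)/dt = −0.01559/A, so √h = √h₀ − (0.01559/(2A)) t.
t = 2A(√h₀ − √h)/0.01559 = 2·5.855·(√4.788 − √1.971)/0.01559
  = 11.7100 × (2.18815 − 1.40392) / 0.01559 = 589.050 s.

589.1 s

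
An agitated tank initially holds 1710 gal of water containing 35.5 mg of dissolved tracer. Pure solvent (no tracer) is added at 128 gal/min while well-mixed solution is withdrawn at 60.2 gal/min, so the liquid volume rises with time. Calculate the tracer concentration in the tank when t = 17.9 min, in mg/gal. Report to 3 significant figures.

Total volume: dV/dt = Q_in − Q_out = 67.800 gal/min, so V(t) = 1710 + 67.800 t and V(17.9) = 2923.6 gal.
Species balance (pure solvent in): dm/dt = −Q_out · m/V(t).
Separate: dm/m = −Q_out dt/V(t) ⇒ ln(m/m₀) = −(Q_out/(Q_in−Q_out)) ln(V/V₀).
m = m₀ (V₀/V)^(Q_out/(Q_in−Q_out)) = 35.5 × (1710/2923.6)^(0.88791) = 22.050 mg.
C = m/V = 22.050/2923.6 = 0.0075421 mg/gal.

0.00754 mg/gal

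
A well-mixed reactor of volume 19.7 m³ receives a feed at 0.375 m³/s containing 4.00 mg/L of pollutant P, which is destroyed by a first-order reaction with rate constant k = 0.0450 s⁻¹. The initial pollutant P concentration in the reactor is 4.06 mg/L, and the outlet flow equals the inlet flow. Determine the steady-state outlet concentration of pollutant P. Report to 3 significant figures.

1.19 mg/L

V dC/dt = Q(C_in − C) − k V C.
At steady state: 0 = Q C_in − (Q + kV) C_ss, so C_ss = Q C_in/(Q + kV).
C_ss = 0.375·4.00/(0.375 + 0.0450·19.7) = 1.5000/1.2615 = 1.1891 mg/L.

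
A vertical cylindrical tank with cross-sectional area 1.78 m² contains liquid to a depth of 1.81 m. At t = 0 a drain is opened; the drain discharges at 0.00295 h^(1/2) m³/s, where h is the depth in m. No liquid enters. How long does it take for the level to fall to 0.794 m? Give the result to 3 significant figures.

A dh/dt = −Q_out = −0.00295 √h.
∫ h^(−1/2) dh = −(0.00295/A) ∫ dt, giving 2√h = 2√h₀ − (0.00295/A) t.
t = 2A(√h₀ − √h)/0.00295 = 2·1.78·(√1.81 − √0.794)/0.00295
  = 3.5600 × (1.3454 − 0.89107) / 0.00295 = 548.23 s.

548 s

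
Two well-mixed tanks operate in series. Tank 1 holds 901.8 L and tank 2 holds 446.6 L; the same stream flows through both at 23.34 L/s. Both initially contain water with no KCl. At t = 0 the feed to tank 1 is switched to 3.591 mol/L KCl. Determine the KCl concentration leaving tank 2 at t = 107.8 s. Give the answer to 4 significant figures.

Each tank obeys Vᵢ dCᵢ/dt = Q(Cᵢ₋₁ − Cᵢ), so τᵢ = Vᵢ/Q.
τ₁ = 901.8/23.34 = 38.6375 s; τ₂ = 446.6/23.34 = 19.1345 s.
Solving the cascade with C₁(0)=C₂(0)=0 gives C₂(t) = C_in[1 − (τ₁ e^(−t/τ₁) − τ₂ e^(−t/τ₂))/(τ₁ − τ₂)].
At t = 107.8: e^(−t/τ₁) = 0.0614192, e^(−t/τ₂) = 0.00357499.
C₂ = 3.591·[1 − (38.6375·0.0614192 − 19.1345·0.00357499)/(19.5030)] = 3.591·0.881829 = 3.16665 mol/L.

3.167 mol/L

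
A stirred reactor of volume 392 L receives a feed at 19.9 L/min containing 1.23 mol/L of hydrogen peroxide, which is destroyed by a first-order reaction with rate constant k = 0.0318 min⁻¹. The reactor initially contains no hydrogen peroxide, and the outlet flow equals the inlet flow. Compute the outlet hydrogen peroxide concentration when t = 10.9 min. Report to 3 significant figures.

V dC/dt = Q(C_in − C) − k V C.
dC/dt = (Q/V) C_in − (Q/V + k) C; effective rate a = Q/V + k = 0.050765 + 0.0318 = 0.082565 min⁻¹.
C_ss = Q C_in/(Q + kV) = 0.75627 mol/L; C(t) = C_ss + (C₀ − C_ss) e^(−a t).
C(10.9) = 0.75627 + (-0.75627)·e^(−0.082565·10.9) = 0.75627 + (-0.75627)·0.40659 = 0.44878 mol/L.

0.449 mol/L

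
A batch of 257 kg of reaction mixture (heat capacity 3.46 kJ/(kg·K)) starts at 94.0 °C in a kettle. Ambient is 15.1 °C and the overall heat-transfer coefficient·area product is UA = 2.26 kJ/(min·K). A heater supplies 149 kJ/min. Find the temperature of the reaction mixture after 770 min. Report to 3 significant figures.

Lumped-capacitance energy balance: M c_p dT/dt = UA(T_amb − T) + Q̇.
dT/dt = (T_ss − T)/τ with T_ss = T_amb + Q̇/UA = 15.1 + 149/2.26 = 81.029 °C, τ = M c_p/UA = 257·3.46/2.26 = 393.46 min.
This is linear first-order; T(t) = T_ss + (T₀ − T_ss) e^(−t/τ).
T(770) = 81.029 + (12.971)·0.14128 = 82.862 °C.

82.9 °C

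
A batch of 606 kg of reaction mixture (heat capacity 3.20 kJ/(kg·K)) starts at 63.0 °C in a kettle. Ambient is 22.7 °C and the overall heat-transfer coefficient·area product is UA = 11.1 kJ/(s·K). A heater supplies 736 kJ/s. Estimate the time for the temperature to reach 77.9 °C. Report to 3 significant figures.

Unsteady energy balance on the tank contents: M c_p dT/dt = −UA(T − T_amb) + Q̇.
τ = M c_p/UA = 174.70 s; T_ss = T_amb + Q̇/UA = 22.7 + 736/11.1 = 89.006 °C.
T(t) = T_ss + (T₀ − T_ss)e^(−t/τ); set T = 77.9:
t = −τ ln[(T − T_ss)/(T₀ − T_ss)] = −174.70 · ln(0.42706) = 148.64 s.

149 s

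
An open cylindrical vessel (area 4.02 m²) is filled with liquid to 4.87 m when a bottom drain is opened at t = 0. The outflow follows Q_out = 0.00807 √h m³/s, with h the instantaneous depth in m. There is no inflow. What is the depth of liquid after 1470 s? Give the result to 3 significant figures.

Volume balance on the tank: A dh/dt = −0.00807 √h.
∫ h^(−1/2) dh = −(0.00807/A) ∫ dt, giving 2√h = 2√h₀ − (0.00807/A) t.
√h = √4.87 − 0.00807·1470/(2·4.02) = 2.2068 − 1.4755 = 0.73132.
h = 0.73132² = 0.53483 m.

0.535 m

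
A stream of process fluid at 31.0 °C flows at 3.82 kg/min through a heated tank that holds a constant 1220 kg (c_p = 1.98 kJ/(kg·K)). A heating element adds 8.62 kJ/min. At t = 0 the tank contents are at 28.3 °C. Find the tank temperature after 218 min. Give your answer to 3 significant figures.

30.2 °C

M c_p dT/dt = ṁ c_p (T_in − T) + Q̇.
τ = M/ṁ = 319.37 min; T_ss = T_in + Q̇/(ṁ c_p) = 31.0 + 8.62/(3.82·1.98) = 32.140 °C.
T approaches T_ss exponentially: T(t) = T_ss + (T₀ − T_ss) e^(−t/τ).
T(218) = 32.140 + (-3.8397)·e^(−218/319.37) = 32.140 + (-3.8397)·0.50531 = 30.199 °C.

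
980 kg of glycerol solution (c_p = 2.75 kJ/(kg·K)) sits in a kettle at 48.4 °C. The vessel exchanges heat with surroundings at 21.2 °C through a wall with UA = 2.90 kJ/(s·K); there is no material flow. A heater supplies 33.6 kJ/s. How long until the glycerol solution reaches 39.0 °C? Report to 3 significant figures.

856 s

Lumped-capacitance energy balance: M c_p dT/dt = UA(T_amb − T) + Q̇.
τ = M c_p/UA = 929.31 s; T_ss = T_amb + Q̇/UA = 21.2 + 33.6/2.90 = 32.786 °C.
T(t) = T_ss + (T₀ − T_ss)e^(−t/τ); set T = 39.0:
t = −τ ln[(T − T_ss)/(T₀ − T_ss)] = −929.31 · ln(0.39797) = 856.25 s.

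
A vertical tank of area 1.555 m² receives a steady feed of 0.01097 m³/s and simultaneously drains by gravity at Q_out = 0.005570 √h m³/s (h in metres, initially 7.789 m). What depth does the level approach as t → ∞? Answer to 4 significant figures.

Level balance: A dh/dt = 0.01097 − 0.005570 √h. Setting dh/dt = 0:
Q_in = 0.005570 √h_ss ⇒ √h_ss = 0.01097/0.005570 = 1.96948.
h_ss = 1.96948² = 3.87885 m. (Since h₀ = 7.789 m > h_ss, the level will fall toward this value.)

3.879 m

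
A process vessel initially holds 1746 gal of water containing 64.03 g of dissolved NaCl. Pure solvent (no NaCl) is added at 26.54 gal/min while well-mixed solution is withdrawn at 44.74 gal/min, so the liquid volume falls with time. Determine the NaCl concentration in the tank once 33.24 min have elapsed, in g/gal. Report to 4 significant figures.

0.01972 g/gal

Total volume: dV/dt = Q_in − Q_out = -18.2000 gal/min, so V(t) = 1746 − 18.2000 t and V(33.24) = 1141.03 gal.
No NaCl enters, so dm/dt = −Q_out · (m/V).
dm/m = −Q_out dt/(V₀ − 18.2000 t); integrating gives ln(m/m₀) = −(Q_out/(Q_in−Q_out)) ln(V/V₀).
m = m₀ (V₀/V)^(Q_out/(Q_in−Q_out)) = 64.03 × (1746/1141.03)^(-2.45824) = 22.5026 g.
C = m/V = 22.5026/1141.03 = 0.0197212 g/gal.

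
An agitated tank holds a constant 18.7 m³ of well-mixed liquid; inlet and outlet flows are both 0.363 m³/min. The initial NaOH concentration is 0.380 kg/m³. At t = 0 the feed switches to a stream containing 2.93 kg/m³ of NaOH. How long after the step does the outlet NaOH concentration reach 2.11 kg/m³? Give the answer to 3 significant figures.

58.4 min

Species balance: V dC/dt = Q(C_in − C) ⇒ τ = V/Q = 51.515 min.
C(t) = C_in + (C₀ − C_in) e^(−t/τ). Set C = 2.11 and solve for t:
e^(−t/τ) = (C − C_in)/(C₀ − C_in) = (2.11 − 2.93)/(0.380 − 2.93) = 0.32157
t = −τ ln(…) = 51.515 × 1.1345 = 58.446 min.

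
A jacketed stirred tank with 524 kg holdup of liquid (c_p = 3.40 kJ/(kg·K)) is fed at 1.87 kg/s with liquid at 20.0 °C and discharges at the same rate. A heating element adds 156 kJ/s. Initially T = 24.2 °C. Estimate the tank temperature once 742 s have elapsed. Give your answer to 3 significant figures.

43.1 °C

M c_p dT/dt = ṁ c_p (T_in − T) + Q̇.
Rearrange: dT/dt = (T_ss − T)/τ with τ = M/ṁ = 280.21 s and T_ss = T_in + Q̇/(ṁ c_p) = 44.536 °C.
Integrating: T(t) = T_ss + (T₀ − T_ss) e^(−t/τ).
T(742) = 44.536 + (-20.336)·e^(−742/280.21) = 44.536 + (-20.336)·0.070794 = 43.096 °C.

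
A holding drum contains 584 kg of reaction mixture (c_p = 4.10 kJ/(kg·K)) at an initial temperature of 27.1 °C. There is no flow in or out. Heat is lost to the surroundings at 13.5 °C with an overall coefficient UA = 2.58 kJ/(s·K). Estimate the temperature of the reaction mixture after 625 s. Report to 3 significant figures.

Lumped-capacitance energy balance: M c_p dT/dt = UA(T_amb − T).
dT/dt = (T_ss − T)/τ with T_ss = T_amb = 13.500 °C, τ = M c_p/UA = 584·4.10/2.58 = 928.06 s.
Solution: T(t) = T_ss + (T₀ − T_ss) e^(−t/τ).
T(625) = 13.500 + (13.600)·0.50995 = 20.435 °C.

20.4 °C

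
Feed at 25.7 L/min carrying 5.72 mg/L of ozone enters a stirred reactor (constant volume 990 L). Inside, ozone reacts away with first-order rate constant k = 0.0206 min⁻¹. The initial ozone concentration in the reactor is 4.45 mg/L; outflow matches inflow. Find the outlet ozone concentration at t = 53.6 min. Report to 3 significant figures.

3.29 mg/L

Accumulation = in − out − consumed: V dC/dt = Q C_in − Q C − k V C.
dC/dt = (Q/V) C_in − (Q/V + k) C; effective rate a = Q/V + k = 0.025960 + 0.0206 = 0.046560 min⁻¹.
C_ss = Q C_in/(Q + kV) = 3.1892 mg/L; C(t) = C_ss + (C₀ − C_ss) e^(−a t).
C(53.6) = 3.1892 + (1.2608)·e^(−0.046560·53.6) = 3.1892 + (1.2608)·0.082447 = 3.2932 mg/L.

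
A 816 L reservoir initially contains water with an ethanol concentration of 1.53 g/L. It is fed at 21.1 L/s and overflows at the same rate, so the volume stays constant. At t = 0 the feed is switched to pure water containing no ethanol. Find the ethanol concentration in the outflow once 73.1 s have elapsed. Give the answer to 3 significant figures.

Unsteady species balance (constant V, well mixed): V dC/dt = Q(C_in − C).
So dC/dt = (C_in − C)/τ with τ = V/Q = 816/21.1 = 38.673 s.
This is linear first-order; C(t) = C_in + (C₀ − C_in) e^(−t/τ).
C(73.1) = 0 + (1.53 − 0)·e^(−73.1/38.673) = 0 + (1.5300)·0.15104 = 0.23109 g/L.

0.231 g/L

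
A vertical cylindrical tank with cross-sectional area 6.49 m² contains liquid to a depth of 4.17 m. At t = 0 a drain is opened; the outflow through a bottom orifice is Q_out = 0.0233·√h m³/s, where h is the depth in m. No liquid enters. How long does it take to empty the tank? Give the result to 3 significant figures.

1140 s

Volume balance on the tank: A dh/dt = −0.0233 √h.
∫ h^(−1/2) dh = −(0.0233/A) ∫ dt, giving 2√h = 2√h₀ − (0.0233/A) t.
Set h = 0: 2√h₀ = (0.0233/A) t_empty ⇒ t_empty = 2A√h₀/0.0233.
t_empty = 2·6.49·√4.17/0.0233 = 12.980·2.0421/0.0233 = 1137.6 s.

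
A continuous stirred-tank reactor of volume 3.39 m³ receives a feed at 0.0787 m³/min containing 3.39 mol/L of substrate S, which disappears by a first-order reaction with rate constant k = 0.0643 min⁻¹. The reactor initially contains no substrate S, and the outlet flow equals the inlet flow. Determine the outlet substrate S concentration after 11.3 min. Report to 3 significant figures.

V dC/dt = Q(C_in − C) − k V C.
dC/dt = (Q/V) C_in − (Q/V + k) C; effective rate a = Q/V + k = 0.023215 + 0.0643 = 0.087515 min⁻¹.
C_ss = Q C_in/(Q + kV) = 0.89927 mol/L; C(t) = C_ss + (C₀ − C_ss) e^(−a t).
C(11.3) = 0.89927 + (-0.89927)·e^(−0.087515·11.3) = 0.89927 + (-0.89927)·0.37198 = 0.56476 mol/L.

0.565 mol/L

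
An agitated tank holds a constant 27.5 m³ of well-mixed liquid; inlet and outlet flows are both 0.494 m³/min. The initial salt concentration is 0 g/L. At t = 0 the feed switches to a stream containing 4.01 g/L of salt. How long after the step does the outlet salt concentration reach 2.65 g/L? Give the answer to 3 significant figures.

60.2 min

Species balance: V dC/dt = Q(C_in − C) ⇒ τ = V/Q = 55.668 min.
C(t) = C_in + (C₀ − C_in) e^(−t/τ). Set C = 2.65 and solve for t:
e^(−t/τ) = (C − C_in)/(C₀ − C_in) = (2.65 − 4.01)/(0 − 4.01) = 0.33915
t = −τ ln(…) = 55.668 × 1.0813 = 60.194 min.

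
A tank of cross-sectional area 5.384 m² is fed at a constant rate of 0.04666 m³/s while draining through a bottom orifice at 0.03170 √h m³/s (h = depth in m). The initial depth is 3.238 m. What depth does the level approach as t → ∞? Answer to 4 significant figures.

2.167 m

Level balance: A dh/dt = 0.04666 − 0.03170 √h. Setting dh/dt = 0:
Q_in = 0.03170 √h_ss ⇒ √h_ss = 0.04666/0.03170 = 1.47192.
h_ss = 1.47192² = 2.16656 m. (Since h₀ = 3.238 m > h_ss, the level will fall toward this value.)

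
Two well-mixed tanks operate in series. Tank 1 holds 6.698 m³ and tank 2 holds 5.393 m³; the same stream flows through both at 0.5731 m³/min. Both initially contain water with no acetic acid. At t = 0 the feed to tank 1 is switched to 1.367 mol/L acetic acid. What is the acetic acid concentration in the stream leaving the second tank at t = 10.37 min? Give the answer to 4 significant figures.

Time constants: τᵢ = Vᵢ/Q for each well-mixed tank.
τ₁ = 6.698/0.5731 = 11.6873 min; τ₂ = 5.393/0.5731 = 9.41023 min.
Tank 1: C₁ = C_in(1 − e^(−t/τ₁)). Tank 2 (τ₁ ≠ τ₂): C₂ = C_in[1 − (τ₁ e^(−t/τ₁) − τ₂ e^(−t/τ₂))/(τ₁ − τ₂)].
At t = 10.37: e^(−t/τ₁) = 0.411771, e^(−t/τ₂) = 0.332208.
C₂ = 1.367·[1 − (11.6873·0.411771 − 9.41023·0.332208)/(2.27709)] = 1.367·0.259429 = 0.354639 mol/L.

0.3546 mol/L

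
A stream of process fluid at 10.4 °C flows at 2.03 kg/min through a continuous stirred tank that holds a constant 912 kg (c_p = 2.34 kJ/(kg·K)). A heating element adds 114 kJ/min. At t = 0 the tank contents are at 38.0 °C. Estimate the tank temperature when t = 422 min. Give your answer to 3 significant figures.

35.8 °C

M c_p dT/dt = ṁ c_p (T_in − T) + Q̇.
Rearrange: dT/dt = (T_ss − T)/τ with τ = M/ṁ = 449.26 min and T_ss = T_in + Q̇/(ṁ c_p) = 34.399 °C.
This is linear first-order; T(t) = T_ss + (T₀ − T_ss) e^(−t/τ).
T(422) = 34.399 + (3.6010)·e^(−422/449.26) = 34.399 + (3.6010)·0.39089 = 35.807 °C.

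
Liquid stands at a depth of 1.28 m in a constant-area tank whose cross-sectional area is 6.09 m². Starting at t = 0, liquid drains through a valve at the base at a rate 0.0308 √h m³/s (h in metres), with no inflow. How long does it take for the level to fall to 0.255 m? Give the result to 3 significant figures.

A dh/dt = −Q_out = −0.0308 √h.
Separate and integrate: 2(√h − √h₀) = −(0.0308/A) t.
t = 2A(√h₀ − √h)/0.0308 = 2·6.09·(√1.28 − √0.255)/0.0308
  = 12.180 × (1.1314 − 0.50498) / 0.0308 = 247.71 s.

248 s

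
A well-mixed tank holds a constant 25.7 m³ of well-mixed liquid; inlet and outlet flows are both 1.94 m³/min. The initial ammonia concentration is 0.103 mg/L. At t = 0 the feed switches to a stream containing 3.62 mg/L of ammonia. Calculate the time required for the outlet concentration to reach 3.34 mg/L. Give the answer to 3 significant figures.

Species balance on the tank: V dC/dt = Q(C_in − C), so τ = V/Q = 13.247 min.
C(t) = C_in + (C₀ − C_in) e^(−t/τ). Set C = 3.34 and solve for t:
e^(−t/τ) = (C − C_in)/(C₀ − C_in) = (3.34 − 3.62)/(0.103 − 3.62) = 0.079613
t = −τ ln(…) = 13.247 × 2.5306 = 33.524 min.

33.5 min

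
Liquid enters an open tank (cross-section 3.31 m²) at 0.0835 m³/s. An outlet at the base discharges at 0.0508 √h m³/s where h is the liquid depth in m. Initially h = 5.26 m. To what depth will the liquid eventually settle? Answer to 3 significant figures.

2.70 m

Level balance: A dh/dt = 0.0835 − 0.0508 √h. Setting dh/dt = 0:
Q_in = 0.0508 √h_ss ⇒ √h_ss = 0.0835/0.0508 = 1.6437.
h_ss = 1.6437² = 2.7018 m. (Since h₀ = 5.26 m > h_ss, the level will fall toward this value.)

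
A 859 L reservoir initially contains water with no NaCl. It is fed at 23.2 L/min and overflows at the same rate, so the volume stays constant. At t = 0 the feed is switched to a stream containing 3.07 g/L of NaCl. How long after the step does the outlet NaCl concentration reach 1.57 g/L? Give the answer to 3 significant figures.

Species balance: V dC/dt = Q(C_in − C) ⇒ τ = V/Q = 37.026 min.
C(t) = C_in + (C₀ − C_in) e^(−t/τ). Set C = 1.57 and solve for t:
e^(−t/τ) = (C − C_in)/(C₀ − C_in) = (1.57 − 3.07)/(0 − 3.07) = 0.48860
t = −τ ln(…) = 37.026 × 0.71621 = 26.518 min.

26.5 min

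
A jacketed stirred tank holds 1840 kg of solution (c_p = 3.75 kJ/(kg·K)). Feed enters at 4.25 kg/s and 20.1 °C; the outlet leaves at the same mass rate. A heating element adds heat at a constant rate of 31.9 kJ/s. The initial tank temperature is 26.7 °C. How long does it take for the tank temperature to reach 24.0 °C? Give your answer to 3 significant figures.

First-law balance (no shaft work): M c_p dT/dt = ṁ c_p (T_in − T) + 31.9.
τ = M/ṁ = 432.94 s; T_ss = T_in + Q̇/(ṁ c_p) = 22.102 °C.
T(t) = T_ss + (T₀ − T_ss) e^(−t/τ). Set T = 24.0:
e^(−t/τ) = (24.0 − 22.102)/(26.7 − 22.102) = 0.41284
t = −432.94 · ln(0.41284) = 383.02 s.

383 s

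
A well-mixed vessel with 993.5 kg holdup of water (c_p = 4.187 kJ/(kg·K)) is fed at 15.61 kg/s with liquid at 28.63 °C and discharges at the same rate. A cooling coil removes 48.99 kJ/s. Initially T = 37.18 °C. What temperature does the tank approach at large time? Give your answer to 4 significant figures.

M c_p dT/dt = ṁ c_p (T_in − T) − Q̇.
At steady state dT/dt = 0 ⇒ T_ss = T_in − Q̇/(ṁ c_p) = 28.63 − 48.99/(15.61·4.187) = 27.8804 °C.

27.88 °C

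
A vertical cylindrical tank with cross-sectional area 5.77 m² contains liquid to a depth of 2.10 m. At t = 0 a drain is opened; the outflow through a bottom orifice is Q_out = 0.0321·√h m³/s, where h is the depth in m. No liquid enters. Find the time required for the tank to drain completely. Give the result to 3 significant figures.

521 s

A dh/dt = −Q_out = −0.0321 √h.
∫ h^(−1/2) dh = −(0.0321/A) ∫ dt, giving 2√h = 2√h₀ − (0.0321/A) t.
Tank is empty when √h = 0: t_empty = 2A√h₀/0.0321.
t_empty = 2·5.77·√2.10/0.0321 = 11.540·1.4491/0.0321 = 520.97 s.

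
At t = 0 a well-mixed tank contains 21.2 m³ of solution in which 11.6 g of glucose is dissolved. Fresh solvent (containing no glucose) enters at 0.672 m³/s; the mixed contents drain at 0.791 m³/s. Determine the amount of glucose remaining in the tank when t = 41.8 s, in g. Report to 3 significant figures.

1.96 g

Total volume: dV/dt = Q_in − Q_out = -0.11900 m³/s, so V(t) = 21.2 − 0.11900 t and V(41.8) = 16.226 m³.
Species balance (pure solvent in): dm/dt = −Q_out · m/V(t).
dm/m = −Q_out dt/(V₀ − 0.11900 t); integrating gives ln(m/m₀) = −(Q_out/(Q_in−Q_out)) ln(V/V₀).
m = m₀ (V₀/V)^(Q_out/(Q_in−Q_out)) = 11.6 × (21.2/16.226)^(-6.6471) = 1.9613 g.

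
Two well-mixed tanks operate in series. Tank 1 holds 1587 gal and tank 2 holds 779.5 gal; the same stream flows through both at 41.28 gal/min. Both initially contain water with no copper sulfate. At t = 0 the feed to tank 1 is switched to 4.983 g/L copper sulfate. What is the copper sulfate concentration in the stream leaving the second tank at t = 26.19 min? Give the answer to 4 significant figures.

Time constants: τᵢ = Vᵢ/Q for each well-mixed tank.
τ₁ = 1587/41.28 = 38.4448 min; τ₂ = 779.5/41.28 = 18.8832 min.
Tank 1: C₁ = C_in(1 − e^(−t/τ₁)). Tank 2 (τ₁ ≠ τ₂): C₂ = C_in[1 − (τ₁ e^(−t/τ₁) − τ₂ e^(−t/τ₂))/(τ₁ − τ₂)].
At t = 26.19: e^(−t/τ₁) = 0.505991, e^(−t/τ₂) = 0.249838.
C₂ = 4.983·[1 − (38.4448·0.505991 − 18.8832·0.249838)/(19.5615)] = 4.983·0.246738 = 1.22950 g/L.

1.229 g/L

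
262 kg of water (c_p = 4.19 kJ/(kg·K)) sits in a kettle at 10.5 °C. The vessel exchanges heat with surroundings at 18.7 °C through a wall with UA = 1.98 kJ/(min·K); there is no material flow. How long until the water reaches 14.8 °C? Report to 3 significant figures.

Heat balance on the well-mixed liquid: M c_p dT/dt = −UA(T − T_amb).
τ = M c_p/UA = 554.43 min; T_ss = T_amb = 18.700 °C.
T(t) = T_ss + (T₀ − T_ss)e^(−t/τ); set T = 14.8:
t = −τ ln[(T − T_ss)/(T₀ − T_ss)] = −554.43 · ln(0.47561) = 412.03 min.

412 min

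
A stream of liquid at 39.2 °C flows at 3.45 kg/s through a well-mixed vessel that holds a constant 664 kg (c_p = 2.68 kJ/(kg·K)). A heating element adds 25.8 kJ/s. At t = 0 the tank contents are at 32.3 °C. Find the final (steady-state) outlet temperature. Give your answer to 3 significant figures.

Unsteady energy balance on the tank contents: M c_p dT/dt = ṁ c_p (T_in − T) + 25.8.
At steady state dT/dt = 0 ⇒ T_ss = T_in + Q̇/(ṁ c_p) = 39.2 + 25.8/(3.45·2.68) = 41.990 °C.

42.0 °C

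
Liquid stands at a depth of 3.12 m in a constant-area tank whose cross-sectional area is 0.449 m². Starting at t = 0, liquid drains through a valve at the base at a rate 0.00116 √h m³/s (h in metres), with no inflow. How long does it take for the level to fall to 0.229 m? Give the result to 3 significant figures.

Volume balance on the tank: A dh/dt = −0.00116 √h.
Separate and integrate: 2(√h − √h₀) = −(0.00116/A) t.
t = 2A(√h₀ − √h)/0.00116 = 2·0.449·(√3.12 − √0.229)/0.00116
  = 0.89800 × (1.7664 − 0.47854) / 0.00116 = 996.94 s.

997 s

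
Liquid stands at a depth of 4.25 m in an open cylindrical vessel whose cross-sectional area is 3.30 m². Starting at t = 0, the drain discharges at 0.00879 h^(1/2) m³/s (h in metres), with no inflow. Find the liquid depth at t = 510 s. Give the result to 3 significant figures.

Volume balance on the tank: A dh/dt = −0.00879 √h.
Separate and integrate: 2(√h − √h₀) = −(0.00879/A) t.
√h = √4.25 − 0.00879·510/(2·3.30) = 2.0616 − 0.67923 = 1.3823.
h = 1.3823² = 1.9108 m.

1.91 m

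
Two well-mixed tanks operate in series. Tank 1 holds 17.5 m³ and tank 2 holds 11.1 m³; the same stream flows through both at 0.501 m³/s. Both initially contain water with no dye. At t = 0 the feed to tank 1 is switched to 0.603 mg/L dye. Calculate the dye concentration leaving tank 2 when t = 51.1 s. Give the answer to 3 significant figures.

Time constants: τᵢ = Vᵢ/Q for each well-mixed tank.
τ₁ = 17.5/0.501 = 34.930 s; τ₂ = 11.1/0.501 = 22.156 s.
Tank 1: C₁ = C_in(1 − e^(−t/τ₁)). Tank 2 (τ₁ ≠ τ₂): C₂ = C_in[1 − (τ₁ e^(−t/τ₁) − τ₂ e^(−t/τ₂))/(τ₁ − τ₂)].
At t = 51.1: e^(−t/τ₁) = 0.23156, e^(−t/τ₂) = 0.099619.
C₂ = 0.603·[1 − (34.930·0.23156 − 22.156·0.099619)/(12.774)] = 0.603·0.53961 = 0.32538 mg/L.

0.325 mg/L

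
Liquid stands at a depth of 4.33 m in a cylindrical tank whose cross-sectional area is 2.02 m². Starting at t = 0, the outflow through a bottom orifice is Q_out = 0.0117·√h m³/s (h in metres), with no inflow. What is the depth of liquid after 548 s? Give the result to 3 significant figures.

0.244 m

With no inflow, A dh/dt = −0.0117 √h.
This is separable: 2 d(√h)/dt = −0.0117/A, so √h = √h₀ − (0.0117/(2A)) t.
√h = √4.33 − 0.0117·548/(2·2.02) = 2.0809 − 1.5870 = 0.49384.
h = 0.49384² = 0.24387 m.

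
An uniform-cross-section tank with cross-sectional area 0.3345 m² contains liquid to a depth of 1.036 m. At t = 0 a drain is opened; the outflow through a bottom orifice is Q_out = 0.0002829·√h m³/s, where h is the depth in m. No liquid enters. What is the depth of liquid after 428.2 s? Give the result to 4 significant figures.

A dh/dt = −Q_out = −0.0002829 √h.
∫ h^(−1/2) dh = −(0.0002829/A) ∫ dt, giving 2√h = 2√h₀ − (0.0002829/A) t.
√h = √1.036 − 0.0002829·428.2/(2·0.3345) = 1.01784 − 0.181073 = 0.836768.
h = 0.836768² = 0.700181 m.

0.7002 m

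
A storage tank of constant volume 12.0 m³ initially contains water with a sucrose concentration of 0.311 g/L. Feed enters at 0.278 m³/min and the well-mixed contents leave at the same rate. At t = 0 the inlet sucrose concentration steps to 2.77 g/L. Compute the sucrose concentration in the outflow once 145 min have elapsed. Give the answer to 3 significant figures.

Transient balance on the dissolved component: V dC/dt = Q(C_in − C).
So dC/dt = (C_in − C)/τ with τ = V/Q = 12.0/0.278 = 43.165 min.
Integrating: C(t) = C_in + (C₀ − C_in) e^(−t/τ).
C(145) = 2.77 + (0.311 − 2.77)·e^(−145/43.165) = 2.77 + (-2.4590)·0.034764 = 2.6845 g/L.

2.68 g/L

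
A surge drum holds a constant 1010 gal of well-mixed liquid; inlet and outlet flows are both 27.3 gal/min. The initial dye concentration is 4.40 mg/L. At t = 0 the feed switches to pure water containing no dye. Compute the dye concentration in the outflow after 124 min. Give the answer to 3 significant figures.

Mass balance on the solute (V constant): V dC/dt = Q(C_in − C).
So dC/dt = (C_in − C)/τ with τ = V/Q = 1010/27.3 = 36.996 min.
This is linear first-order; C(t) = C_in + (C₀ − C_in) e^(−t/τ).
C(124) = 0 + (4.40 − 0)·e^(−124/36.996) = 0 + (4.4000)·0.035025 = 0.15411 mg/L.

0.154 mg/L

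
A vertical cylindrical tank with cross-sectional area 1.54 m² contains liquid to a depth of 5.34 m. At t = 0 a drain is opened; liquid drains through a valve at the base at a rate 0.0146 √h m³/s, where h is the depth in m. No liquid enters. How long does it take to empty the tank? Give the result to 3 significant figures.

487 s

Accumulation of liquid (constant cross-section A): A dh/dt = −0.0146 √h.
∫ h^(−1/2) dh = −(0.0146/A) ∫ dt, giving 2√h = 2√h₀ − (0.0146/A) t.
Tank is empty when √h = 0: t_empty = 2A√h₀/0.0146.
t_empty = 2·1.54·√5.34/0.0146 = 3.0800·2.3108/0.0146 = 487.49 s.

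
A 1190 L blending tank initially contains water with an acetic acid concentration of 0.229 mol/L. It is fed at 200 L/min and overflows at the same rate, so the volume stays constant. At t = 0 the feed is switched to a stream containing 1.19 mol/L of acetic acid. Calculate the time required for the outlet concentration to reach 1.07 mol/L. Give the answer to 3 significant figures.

Accumulation = in − out for the solute gives V dC/dt = Q(C_in − C), so τ = V/Q = 5.9500 min.
C(t) = C_in + (C₀ − C_in) e^(−t/τ). Set C = 1.07 and solve for t:
e^(−t/τ) = (C − C_in)/(C₀ − C_in) = (1.07 − 1.19)/(0.229 − 1.19) = 0.12487
t = −τ ln(…) = 5.9500 × 2.0805 = 12.379 min.

12.4 min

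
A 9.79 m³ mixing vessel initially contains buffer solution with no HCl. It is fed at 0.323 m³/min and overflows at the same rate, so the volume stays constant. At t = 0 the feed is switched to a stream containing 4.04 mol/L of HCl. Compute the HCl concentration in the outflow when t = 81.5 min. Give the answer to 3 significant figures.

3.77 mol/L

Accumulation = in − out for the solute gives V dC/dt = Q(C_in − C).
So dC/dt = (C_in − C)/τ with τ = V/Q = 9.79/0.323 = 30.310 min.
C approaches C_in exponentially: C(t) = C_in + (C₀ − C_in) e^(−t/τ).
C(81.5) = 4.04 + (0 − 4.04)·e^(−81.5/30.310) = 4.04 + (-4.0400)·0.067954 = 3.7655 mol/L.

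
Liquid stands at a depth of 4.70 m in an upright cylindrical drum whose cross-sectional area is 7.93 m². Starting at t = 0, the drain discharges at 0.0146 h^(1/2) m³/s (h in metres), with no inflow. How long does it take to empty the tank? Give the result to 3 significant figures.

Volume balance on the tank: A dh/dt = −0.0146 √h.
Separate and integrate: 2(√h − √h₀) = −(0.0146/A) t.
Tank is empty when √h = 0: t_empty = 2A√h₀/0.0146.
t_empty = 2·7.93·√4.70/0.0146 = 15.860·2.1679/0.0146 = 2355.0 s.

2360 s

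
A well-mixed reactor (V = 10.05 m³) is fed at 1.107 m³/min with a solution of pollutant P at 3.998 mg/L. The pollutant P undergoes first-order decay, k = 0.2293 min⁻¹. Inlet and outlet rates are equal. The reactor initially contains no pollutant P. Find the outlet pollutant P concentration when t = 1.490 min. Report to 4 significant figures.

0.5150 mg/L

Accumulation = in − out − consumed: V dC/dt = Q C_in − Q C − k V C.
This is linear with rate a = Q/V + k = 0.339449 min⁻¹.
C_ss = Q C_in/(Q + kV) = 1.29733 mg/L; C(t) = C_ss + (C₀ − C_ss) e^(−a t).
C(1.490) = 1.29733 + (-1.29733)·e^(−0.339449·1.490) = 1.29733 + (-1.29733)·0.603035 = 0.514993 mg/L.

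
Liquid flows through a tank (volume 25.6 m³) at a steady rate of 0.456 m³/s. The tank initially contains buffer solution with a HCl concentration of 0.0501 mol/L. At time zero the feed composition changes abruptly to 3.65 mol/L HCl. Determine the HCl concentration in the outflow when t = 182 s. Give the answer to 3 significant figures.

Unsteady species balance (constant V, well mixed): V dC/dt = Q(C_in − C).
Rewrite as dC/dt + C/τ = C_in/τ, τ = V/Q = 56.140 s.
C approaches C_in exponentially: C(t) = C_in + (C₀ − C_in) e^(−t/τ).
C(182) = 3.65 + (0.0501 − 3.65)·e^(−182/56.140) = 3.65 + (-3.5999)·0.039091 = 3.5093 mol/L.

3.51 mol/L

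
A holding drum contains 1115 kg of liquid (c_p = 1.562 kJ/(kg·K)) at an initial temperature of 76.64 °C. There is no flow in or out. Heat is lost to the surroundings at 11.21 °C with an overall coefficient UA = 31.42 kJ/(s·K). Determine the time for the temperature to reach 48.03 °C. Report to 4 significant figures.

Lumped-capacitance energy balance: M c_p dT/dt = UA(T_amb − T).
τ = M c_p/UA = 55.4306 s; T_ss = T_amb = 11.2100 °C.
T(t) = T_ss + (T₀ − T_ss)e^(−t/τ); set T = 48.03:
t = −τ ln[(T − T_ss)/(T₀ − T_ss)] = −55.4306 · ln(0.562739) = 31.8693 s.

31.87 s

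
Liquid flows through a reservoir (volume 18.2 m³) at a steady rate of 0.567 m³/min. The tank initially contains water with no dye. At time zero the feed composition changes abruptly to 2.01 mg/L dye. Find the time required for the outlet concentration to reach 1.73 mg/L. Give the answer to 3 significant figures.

Species balance on the tank: V dC/dt = Q(C_in − C), so τ = V/Q = 32.099 min.
C(t) = C_in + (C₀ − C_in) e^(−t/τ). Set C = 1.73 and solve for t:
e^(−t/τ) = (C − C_in)/(C₀ − C_in) = (1.73 − 2.01)/(0 − 2.01) = 0.13930
t = −τ ln(…) = 32.099 × 1.9711 = 63.270 min.

63.3 min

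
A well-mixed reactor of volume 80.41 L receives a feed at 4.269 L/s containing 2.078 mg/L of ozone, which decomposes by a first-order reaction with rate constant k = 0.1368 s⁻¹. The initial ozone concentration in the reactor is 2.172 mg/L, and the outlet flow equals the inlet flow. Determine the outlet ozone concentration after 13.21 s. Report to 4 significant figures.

Accumulation = in − out − consumed: V dC/dt = Q C_in − Q C − k V C.
This is linear with rate a = Q/V + k = 0.189890 s⁻¹.
C_ss = Q C_in/(Q + kV) = 0.580977 mg/L; C(t) = C_ss + (C₀ − C_ss) e^(−a t).
C(13.21) = 0.580977 + (1.59102)·e^(−0.189890·13.21) = 0.580977 + (1.59102)·0.0813941 = 0.710476 mg/L.

0.7105 mg/L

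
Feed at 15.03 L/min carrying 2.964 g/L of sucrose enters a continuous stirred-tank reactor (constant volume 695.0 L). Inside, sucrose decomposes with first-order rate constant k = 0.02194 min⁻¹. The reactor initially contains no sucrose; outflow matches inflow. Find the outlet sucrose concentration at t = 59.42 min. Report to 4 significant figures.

Species balance: V dC/dt = Q C_in − Q C − k V C.
dC/dt = (Q/V) C_in − (Q/V + k) C; effective rate a = Q/V + k = 0.0216259 + 0.02194 = 0.0435659 min⁻¹.
C_ss = Q C_in/(Q + kV) = 1.47132 g/L; C(t) = C_ss + (C₀ − C_ss) e^(−a t).
C(59.42) = 1.47132 + (-1.47132)·e^(−0.0435659·59.42) = 1.47132 + (-1.47132)·0.0751187 = 1.36079 g/L.

1.361 g/L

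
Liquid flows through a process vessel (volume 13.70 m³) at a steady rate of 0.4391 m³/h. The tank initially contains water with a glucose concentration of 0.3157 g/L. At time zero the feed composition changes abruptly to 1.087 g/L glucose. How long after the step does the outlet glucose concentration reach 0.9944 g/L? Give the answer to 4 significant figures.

66.14 h

Transient balance on the dissolved component: V dC/dt = Q(C_in − C), so τ = V/Q = 31.2002 h.
C(t) = C_in + (C₀ − C_in) e^(−t/τ). Set C = 0.9944 and solve for t:
e^(−t/τ) = (C − C_in)/(C₀ − C_in) = (0.9944 − 1.087)/(0.3157 − 1.087) = 0.120057
t = −τ ln(…) = 31.2002 × 2.11979 = 66.1378 h.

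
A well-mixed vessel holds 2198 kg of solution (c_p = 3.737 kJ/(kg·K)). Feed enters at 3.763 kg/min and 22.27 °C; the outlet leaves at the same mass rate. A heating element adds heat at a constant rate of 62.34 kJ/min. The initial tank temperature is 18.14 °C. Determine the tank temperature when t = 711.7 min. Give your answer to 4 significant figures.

M c_p dT/dt = ṁ c_p (T_in − T) + Q̇.
Rearrange: dT/dt = (T_ss − T)/τ with τ = M/ṁ = 584.108 min and T_ss = T_in + Q̇/(ṁ c_p) = 26.7031 °C.
This is linear first-order; T(t) = T_ss + (T₀ − T_ss) e^(−t/τ).
T(711.7) = 26.7031 + (-8.56312)·e^(−711.7/584.108) = 26.7031 + (-8.56312)·0.295692 = 24.1711 °C.

24.17 °C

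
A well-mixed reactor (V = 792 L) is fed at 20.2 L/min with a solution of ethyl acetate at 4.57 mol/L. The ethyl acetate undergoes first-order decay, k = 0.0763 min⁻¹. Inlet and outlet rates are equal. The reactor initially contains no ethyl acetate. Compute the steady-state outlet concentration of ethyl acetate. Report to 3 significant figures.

Species balance: V dC/dt = Q C_in − Q C − k V C.
At steady state: 0 = Q C_in − (Q + kV) C_ss, so C_ss = Q C_in/(Q + kV).
C_ss = 20.2·4.57/(20.2 + 0.0763·792) = 92.314/80.630 = 1.1449 mol/L.

1.14 mol/L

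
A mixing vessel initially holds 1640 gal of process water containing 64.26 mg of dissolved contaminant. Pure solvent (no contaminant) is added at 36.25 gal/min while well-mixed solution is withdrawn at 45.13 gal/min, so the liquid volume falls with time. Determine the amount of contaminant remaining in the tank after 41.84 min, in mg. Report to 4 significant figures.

17.42 mg

Let m(t) be the amount of contaminant. Volume: V(t) = V₀ + (Q_in − Q_out) t = 1640 − 8.88000 t; V(41.84) = 1268.46 gal.
Solute balance: dm/dt = 0 − Q_out C = −Q_out m/V(t).
dm/m = −Q_out dt/(V₀ − 8.88000 t); integrating gives ln(m/m₀) = −(Q_out/(Q_in−Q_out)) ln(V/V₀).
m = m₀ (V₀/V)^(Q_out/(Q_in−Q_out)) = 64.26 × (1640/1268.46)^(-5.08221) = 17.4155 mg.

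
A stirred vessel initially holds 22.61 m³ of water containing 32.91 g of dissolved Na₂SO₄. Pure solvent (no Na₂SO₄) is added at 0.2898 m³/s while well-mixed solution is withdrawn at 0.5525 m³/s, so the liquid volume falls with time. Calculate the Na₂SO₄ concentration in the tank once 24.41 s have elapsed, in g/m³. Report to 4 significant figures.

Let m(t) be the amount of Na₂SO₄. Volume: V(t) = V₀ + (Q_in − Q_out) t = 22.61 − 0.262700 t; V(24.41) = 16.1975 m³.
Species balance (pure solvent in): dm/dt = −Q_out · m/V(t).
dm/m = −Q_out dt/(V₀ − 0.262700 t); integrating gives ln(m/m₀) = −(Q_out/(Q_in−Q_out)) ln(V/V₀).
m = m₀ (V₀/V)^(Q_out/(Q_in−Q_out)) = 32.91 × (22.61/16.1975)^(-2.10316) = 16.3185 g.
C = m/V = 16.3185/16.1975 = 1.00747 g/m³.

1.007 g/m³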